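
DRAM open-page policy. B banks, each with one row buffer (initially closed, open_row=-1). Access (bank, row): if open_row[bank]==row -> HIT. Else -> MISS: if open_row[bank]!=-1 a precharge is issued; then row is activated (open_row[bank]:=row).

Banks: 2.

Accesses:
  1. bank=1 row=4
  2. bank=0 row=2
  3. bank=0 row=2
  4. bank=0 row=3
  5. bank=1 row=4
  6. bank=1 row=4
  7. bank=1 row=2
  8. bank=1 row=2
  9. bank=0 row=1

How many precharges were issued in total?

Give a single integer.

Answer: 3

Derivation:
Acc 1: bank1 row4 -> MISS (open row4); precharges=0
Acc 2: bank0 row2 -> MISS (open row2); precharges=0
Acc 3: bank0 row2 -> HIT
Acc 4: bank0 row3 -> MISS (open row3); precharges=1
Acc 5: bank1 row4 -> HIT
Acc 6: bank1 row4 -> HIT
Acc 7: bank1 row2 -> MISS (open row2); precharges=2
Acc 8: bank1 row2 -> HIT
Acc 9: bank0 row1 -> MISS (open row1); precharges=3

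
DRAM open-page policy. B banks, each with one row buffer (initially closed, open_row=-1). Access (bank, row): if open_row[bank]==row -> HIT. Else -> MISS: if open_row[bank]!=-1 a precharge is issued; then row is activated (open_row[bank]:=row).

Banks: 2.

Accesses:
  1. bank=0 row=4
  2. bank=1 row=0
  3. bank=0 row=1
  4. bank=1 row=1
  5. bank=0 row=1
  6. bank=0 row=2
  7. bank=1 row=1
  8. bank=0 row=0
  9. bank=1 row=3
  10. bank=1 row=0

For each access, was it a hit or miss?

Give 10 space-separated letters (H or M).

Answer: M M M M H M H M M M

Derivation:
Acc 1: bank0 row4 -> MISS (open row4); precharges=0
Acc 2: bank1 row0 -> MISS (open row0); precharges=0
Acc 3: bank0 row1 -> MISS (open row1); precharges=1
Acc 4: bank1 row1 -> MISS (open row1); precharges=2
Acc 5: bank0 row1 -> HIT
Acc 6: bank0 row2 -> MISS (open row2); precharges=3
Acc 7: bank1 row1 -> HIT
Acc 8: bank0 row0 -> MISS (open row0); precharges=4
Acc 9: bank1 row3 -> MISS (open row3); precharges=5
Acc 10: bank1 row0 -> MISS (open row0); precharges=6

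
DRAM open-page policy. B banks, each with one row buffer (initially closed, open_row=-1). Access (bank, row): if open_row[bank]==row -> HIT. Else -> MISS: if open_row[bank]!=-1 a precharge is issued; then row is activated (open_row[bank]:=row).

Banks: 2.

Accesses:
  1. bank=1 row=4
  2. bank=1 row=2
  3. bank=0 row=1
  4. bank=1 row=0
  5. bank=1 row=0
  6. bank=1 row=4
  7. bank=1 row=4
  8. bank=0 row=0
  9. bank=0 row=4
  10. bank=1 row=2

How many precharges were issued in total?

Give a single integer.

Answer: 6

Derivation:
Acc 1: bank1 row4 -> MISS (open row4); precharges=0
Acc 2: bank1 row2 -> MISS (open row2); precharges=1
Acc 3: bank0 row1 -> MISS (open row1); precharges=1
Acc 4: bank1 row0 -> MISS (open row0); precharges=2
Acc 5: bank1 row0 -> HIT
Acc 6: bank1 row4 -> MISS (open row4); precharges=3
Acc 7: bank1 row4 -> HIT
Acc 8: bank0 row0 -> MISS (open row0); precharges=4
Acc 9: bank0 row4 -> MISS (open row4); precharges=5
Acc 10: bank1 row2 -> MISS (open row2); precharges=6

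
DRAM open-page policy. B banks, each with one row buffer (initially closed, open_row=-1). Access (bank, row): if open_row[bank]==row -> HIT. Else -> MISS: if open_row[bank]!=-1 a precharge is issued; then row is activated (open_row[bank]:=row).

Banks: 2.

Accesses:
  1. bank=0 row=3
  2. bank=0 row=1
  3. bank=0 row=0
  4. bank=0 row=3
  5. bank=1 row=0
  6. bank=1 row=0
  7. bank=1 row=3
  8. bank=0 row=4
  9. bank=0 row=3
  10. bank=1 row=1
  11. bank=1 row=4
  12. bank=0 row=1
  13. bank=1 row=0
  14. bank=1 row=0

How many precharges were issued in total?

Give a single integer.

Acc 1: bank0 row3 -> MISS (open row3); precharges=0
Acc 2: bank0 row1 -> MISS (open row1); precharges=1
Acc 3: bank0 row0 -> MISS (open row0); precharges=2
Acc 4: bank0 row3 -> MISS (open row3); precharges=3
Acc 5: bank1 row0 -> MISS (open row0); precharges=3
Acc 6: bank1 row0 -> HIT
Acc 7: bank1 row3 -> MISS (open row3); precharges=4
Acc 8: bank0 row4 -> MISS (open row4); precharges=5
Acc 9: bank0 row3 -> MISS (open row3); precharges=6
Acc 10: bank1 row1 -> MISS (open row1); precharges=7
Acc 11: bank1 row4 -> MISS (open row4); precharges=8
Acc 12: bank0 row1 -> MISS (open row1); precharges=9
Acc 13: bank1 row0 -> MISS (open row0); precharges=10
Acc 14: bank1 row0 -> HIT

Answer: 10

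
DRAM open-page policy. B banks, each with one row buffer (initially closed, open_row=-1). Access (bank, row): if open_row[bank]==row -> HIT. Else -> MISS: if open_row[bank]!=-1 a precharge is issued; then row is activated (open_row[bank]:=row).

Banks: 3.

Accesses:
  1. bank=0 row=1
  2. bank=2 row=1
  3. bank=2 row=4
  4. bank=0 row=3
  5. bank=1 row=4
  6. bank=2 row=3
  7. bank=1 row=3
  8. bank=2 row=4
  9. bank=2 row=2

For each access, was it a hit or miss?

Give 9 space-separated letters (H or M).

Acc 1: bank0 row1 -> MISS (open row1); precharges=0
Acc 2: bank2 row1 -> MISS (open row1); precharges=0
Acc 3: bank2 row4 -> MISS (open row4); precharges=1
Acc 4: bank0 row3 -> MISS (open row3); precharges=2
Acc 5: bank1 row4 -> MISS (open row4); precharges=2
Acc 6: bank2 row3 -> MISS (open row3); precharges=3
Acc 7: bank1 row3 -> MISS (open row3); precharges=4
Acc 8: bank2 row4 -> MISS (open row4); precharges=5
Acc 9: bank2 row2 -> MISS (open row2); precharges=6

Answer: M M M M M M M M M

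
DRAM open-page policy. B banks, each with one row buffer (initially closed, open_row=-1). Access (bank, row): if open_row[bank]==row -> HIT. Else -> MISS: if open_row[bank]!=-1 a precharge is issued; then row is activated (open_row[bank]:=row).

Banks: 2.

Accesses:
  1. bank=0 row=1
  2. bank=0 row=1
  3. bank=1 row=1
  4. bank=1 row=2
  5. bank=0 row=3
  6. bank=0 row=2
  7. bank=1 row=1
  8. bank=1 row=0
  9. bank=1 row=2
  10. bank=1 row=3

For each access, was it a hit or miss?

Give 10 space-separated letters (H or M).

Answer: M H M M M M M M M M

Derivation:
Acc 1: bank0 row1 -> MISS (open row1); precharges=0
Acc 2: bank0 row1 -> HIT
Acc 3: bank1 row1 -> MISS (open row1); precharges=0
Acc 4: bank1 row2 -> MISS (open row2); precharges=1
Acc 5: bank0 row3 -> MISS (open row3); precharges=2
Acc 6: bank0 row2 -> MISS (open row2); precharges=3
Acc 7: bank1 row1 -> MISS (open row1); precharges=4
Acc 8: bank1 row0 -> MISS (open row0); precharges=5
Acc 9: bank1 row2 -> MISS (open row2); precharges=6
Acc 10: bank1 row3 -> MISS (open row3); precharges=7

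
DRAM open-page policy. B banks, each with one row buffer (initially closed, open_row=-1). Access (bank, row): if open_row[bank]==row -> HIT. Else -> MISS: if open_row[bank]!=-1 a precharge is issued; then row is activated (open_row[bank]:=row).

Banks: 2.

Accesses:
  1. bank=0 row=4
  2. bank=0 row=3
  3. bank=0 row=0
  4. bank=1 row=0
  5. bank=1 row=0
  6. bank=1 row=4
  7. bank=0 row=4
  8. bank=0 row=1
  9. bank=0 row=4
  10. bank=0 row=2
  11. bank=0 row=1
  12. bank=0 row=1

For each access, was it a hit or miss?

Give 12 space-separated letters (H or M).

Answer: M M M M H M M M M M M H

Derivation:
Acc 1: bank0 row4 -> MISS (open row4); precharges=0
Acc 2: bank0 row3 -> MISS (open row3); precharges=1
Acc 3: bank0 row0 -> MISS (open row0); precharges=2
Acc 4: bank1 row0 -> MISS (open row0); precharges=2
Acc 5: bank1 row0 -> HIT
Acc 6: bank1 row4 -> MISS (open row4); precharges=3
Acc 7: bank0 row4 -> MISS (open row4); precharges=4
Acc 8: bank0 row1 -> MISS (open row1); precharges=5
Acc 9: bank0 row4 -> MISS (open row4); precharges=6
Acc 10: bank0 row2 -> MISS (open row2); precharges=7
Acc 11: bank0 row1 -> MISS (open row1); precharges=8
Acc 12: bank0 row1 -> HIT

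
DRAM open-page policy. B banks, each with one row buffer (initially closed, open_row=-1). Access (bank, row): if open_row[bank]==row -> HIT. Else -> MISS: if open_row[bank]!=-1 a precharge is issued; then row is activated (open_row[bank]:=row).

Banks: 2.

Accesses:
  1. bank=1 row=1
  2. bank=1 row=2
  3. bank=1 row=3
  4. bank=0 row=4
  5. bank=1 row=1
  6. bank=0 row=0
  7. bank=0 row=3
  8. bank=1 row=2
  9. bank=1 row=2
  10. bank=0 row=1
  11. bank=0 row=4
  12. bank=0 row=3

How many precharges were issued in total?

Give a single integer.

Answer: 9

Derivation:
Acc 1: bank1 row1 -> MISS (open row1); precharges=0
Acc 2: bank1 row2 -> MISS (open row2); precharges=1
Acc 3: bank1 row3 -> MISS (open row3); precharges=2
Acc 4: bank0 row4 -> MISS (open row4); precharges=2
Acc 5: bank1 row1 -> MISS (open row1); precharges=3
Acc 6: bank0 row0 -> MISS (open row0); precharges=4
Acc 7: bank0 row3 -> MISS (open row3); precharges=5
Acc 8: bank1 row2 -> MISS (open row2); precharges=6
Acc 9: bank1 row2 -> HIT
Acc 10: bank0 row1 -> MISS (open row1); precharges=7
Acc 11: bank0 row4 -> MISS (open row4); precharges=8
Acc 12: bank0 row3 -> MISS (open row3); precharges=9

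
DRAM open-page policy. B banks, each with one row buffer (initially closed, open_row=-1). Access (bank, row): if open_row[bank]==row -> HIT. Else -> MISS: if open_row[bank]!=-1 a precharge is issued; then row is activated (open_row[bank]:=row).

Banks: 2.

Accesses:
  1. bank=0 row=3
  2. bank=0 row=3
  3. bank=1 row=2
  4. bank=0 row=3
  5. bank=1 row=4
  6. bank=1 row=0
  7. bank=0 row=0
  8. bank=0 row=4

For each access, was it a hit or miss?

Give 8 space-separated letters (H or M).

Acc 1: bank0 row3 -> MISS (open row3); precharges=0
Acc 2: bank0 row3 -> HIT
Acc 3: bank1 row2 -> MISS (open row2); precharges=0
Acc 4: bank0 row3 -> HIT
Acc 5: bank1 row4 -> MISS (open row4); precharges=1
Acc 6: bank1 row0 -> MISS (open row0); precharges=2
Acc 7: bank0 row0 -> MISS (open row0); precharges=3
Acc 8: bank0 row4 -> MISS (open row4); precharges=4

Answer: M H M H M M M M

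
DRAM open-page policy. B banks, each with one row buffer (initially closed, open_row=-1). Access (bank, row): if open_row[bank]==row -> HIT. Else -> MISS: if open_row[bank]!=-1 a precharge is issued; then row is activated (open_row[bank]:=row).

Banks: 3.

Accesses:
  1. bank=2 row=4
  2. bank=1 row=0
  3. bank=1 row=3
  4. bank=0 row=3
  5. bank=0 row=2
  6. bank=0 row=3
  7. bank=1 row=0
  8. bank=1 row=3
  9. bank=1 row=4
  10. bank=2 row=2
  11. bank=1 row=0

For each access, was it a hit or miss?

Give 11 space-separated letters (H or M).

Answer: M M M M M M M M M M M

Derivation:
Acc 1: bank2 row4 -> MISS (open row4); precharges=0
Acc 2: bank1 row0 -> MISS (open row0); precharges=0
Acc 3: bank1 row3 -> MISS (open row3); precharges=1
Acc 4: bank0 row3 -> MISS (open row3); precharges=1
Acc 5: bank0 row2 -> MISS (open row2); precharges=2
Acc 6: bank0 row3 -> MISS (open row3); precharges=3
Acc 7: bank1 row0 -> MISS (open row0); precharges=4
Acc 8: bank1 row3 -> MISS (open row3); precharges=5
Acc 9: bank1 row4 -> MISS (open row4); precharges=6
Acc 10: bank2 row2 -> MISS (open row2); precharges=7
Acc 11: bank1 row0 -> MISS (open row0); precharges=8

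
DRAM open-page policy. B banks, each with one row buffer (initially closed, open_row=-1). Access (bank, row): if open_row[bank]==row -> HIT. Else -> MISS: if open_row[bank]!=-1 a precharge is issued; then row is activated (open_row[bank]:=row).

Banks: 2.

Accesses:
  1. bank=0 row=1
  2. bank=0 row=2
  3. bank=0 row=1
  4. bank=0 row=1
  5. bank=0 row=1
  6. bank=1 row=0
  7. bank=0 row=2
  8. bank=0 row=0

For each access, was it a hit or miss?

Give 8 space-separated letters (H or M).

Acc 1: bank0 row1 -> MISS (open row1); precharges=0
Acc 2: bank0 row2 -> MISS (open row2); precharges=1
Acc 3: bank0 row1 -> MISS (open row1); precharges=2
Acc 4: bank0 row1 -> HIT
Acc 5: bank0 row1 -> HIT
Acc 6: bank1 row0 -> MISS (open row0); precharges=2
Acc 7: bank0 row2 -> MISS (open row2); precharges=3
Acc 8: bank0 row0 -> MISS (open row0); precharges=4

Answer: M M M H H M M M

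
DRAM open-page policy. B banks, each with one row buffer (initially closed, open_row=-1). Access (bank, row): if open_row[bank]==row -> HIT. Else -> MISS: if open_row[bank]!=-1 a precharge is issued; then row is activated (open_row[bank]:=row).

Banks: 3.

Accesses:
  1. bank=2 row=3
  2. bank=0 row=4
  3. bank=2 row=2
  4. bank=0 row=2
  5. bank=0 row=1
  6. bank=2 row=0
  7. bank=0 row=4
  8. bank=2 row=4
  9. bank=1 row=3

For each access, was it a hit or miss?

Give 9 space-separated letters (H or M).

Acc 1: bank2 row3 -> MISS (open row3); precharges=0
Acc 2: bank0 row4 -> MISS (open row4); precharges=0
Acc 3: bank2 row2 -> MISS (open row2); precharges=1
Acc 4: bank0 row2 -> MISS (open row2); precharges=2
Acc 5: bank0 row1 -> MISS (open row1); precharges=3
Acc 6: bank2 row0 -> MISS (open row0); precharges=4
Acc 7: bank0 row4 -> MISS (open row4); precharges=5
Acc 8: bank2 row4 -> MISS (open row4); precharges=6
Acc 9: bank1 row3 -> MISS (open row3); precharges=6

Answer: M M M M M M M M M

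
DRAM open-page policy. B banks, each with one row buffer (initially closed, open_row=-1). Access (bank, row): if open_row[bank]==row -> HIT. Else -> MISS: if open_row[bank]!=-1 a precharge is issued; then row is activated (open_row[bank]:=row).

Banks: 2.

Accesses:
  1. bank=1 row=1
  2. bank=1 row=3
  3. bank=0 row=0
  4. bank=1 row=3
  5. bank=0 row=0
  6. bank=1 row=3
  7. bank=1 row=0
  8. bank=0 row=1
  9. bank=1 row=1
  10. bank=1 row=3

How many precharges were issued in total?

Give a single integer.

Acc 1: bank1 row1 -> MISS (open row1); precharges=0
Acc 2: bank1 row3 -> MISS (open row3); precharges=1
Acc 3: bank0 row0 -> MISS (open row0); precharges=1
Acc 4: bank1 row3 -> HIT
Acc 5: bank0 row0 -> HIT
Acc 6: bank1 row3 -> HIT
Acc 7: bank1 row0 -> MISS (open row0); precharges=2
Acc 8: bank0 row1 -> MISS (open row1); precharges=3
Acc 9: bank1 row1 -> MISS (open row1); precharges=4
Acc 10: bank1 row3 -> MISS (open row3); precharges=5

Answer: 5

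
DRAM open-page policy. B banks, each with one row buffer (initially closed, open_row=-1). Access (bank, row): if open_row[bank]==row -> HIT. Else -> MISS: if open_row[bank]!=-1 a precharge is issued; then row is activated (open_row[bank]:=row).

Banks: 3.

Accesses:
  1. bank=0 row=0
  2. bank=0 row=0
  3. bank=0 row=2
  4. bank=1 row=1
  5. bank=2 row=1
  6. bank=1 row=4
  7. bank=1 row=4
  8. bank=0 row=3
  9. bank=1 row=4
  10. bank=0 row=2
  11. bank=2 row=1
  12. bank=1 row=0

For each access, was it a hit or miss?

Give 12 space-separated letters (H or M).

Acc 1: bank0 row0 -> MISS (open row0); precharges=0
Acc 2: bank0 row0 -> HIT
Acc 3: bank0 row2 -> MISS (open row2); precharges=1
Acc 4: bank1 row1 -> MISS (open row1); precharges=1
Acc 5: bank2 row1 -> MISS (open row1); precharges=1
Acc 6: bank1 row4 -> MISS (open row4); precharges=2
Acc 7: bank1 row4 -> HIT
Acc 8: bank0 row3 -> MISS (open row3); precharges=3
Acc 9: bank1 row4 -> HIT
Acc 10: bank0 row2 -> MISS (open row2); precharges=4
Acc 11: bank2 row1 -> HIT
Acc 12: bank1 row0 -> MISS (open row0); precharges=5

Answer: M H M M M M H M H M H M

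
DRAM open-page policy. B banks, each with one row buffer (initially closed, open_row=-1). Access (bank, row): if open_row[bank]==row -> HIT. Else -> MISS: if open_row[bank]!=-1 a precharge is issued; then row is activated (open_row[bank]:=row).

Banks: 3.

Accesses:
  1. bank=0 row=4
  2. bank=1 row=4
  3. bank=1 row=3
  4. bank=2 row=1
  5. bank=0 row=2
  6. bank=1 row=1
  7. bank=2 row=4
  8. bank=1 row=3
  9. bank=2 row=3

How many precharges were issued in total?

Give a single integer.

Answer: 6

Derivation:
Acc 1: bank0 row4 -> MISS (open row4); precharges=0
Acc 2: bank1 row4 -> MISS (open row4); precharges=0
Acc 3: bank1 row3 -> MISS (open row3); precharges=1
Acc 4: bank2 row1 -> MISS (open row1); precharges=1
Acc 5: bank0 row2 -> MISS (open row2); precharges=2
Acc 6: bank1 row1 -> MISS (open row1); precharges=3
Acc 7: bank2 row4 -> MISS (open row4); precharges=4
Acc 8: bank1 row3 -> MISS (open row3); precharges=5
Acc 9: bank2 row3 -> MISS (open row3); precharges=6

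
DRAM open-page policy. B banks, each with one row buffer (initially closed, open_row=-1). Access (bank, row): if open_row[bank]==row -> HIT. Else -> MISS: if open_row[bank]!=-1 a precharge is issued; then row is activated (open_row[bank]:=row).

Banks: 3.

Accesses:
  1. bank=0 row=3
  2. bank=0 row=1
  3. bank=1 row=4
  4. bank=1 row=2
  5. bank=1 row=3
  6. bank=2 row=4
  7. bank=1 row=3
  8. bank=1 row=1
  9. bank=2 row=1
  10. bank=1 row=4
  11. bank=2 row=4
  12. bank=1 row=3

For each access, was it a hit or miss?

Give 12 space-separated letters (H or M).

Acc 1: bank0 row3 -> MISS (open row3); precharges=0
Acc 2: bank0 row1 -> MISS (open row1); precharges=1
Acc 3: bank1 row4 -> MISS (open row4); precharges=1
Acc 4: bank1 row2 -> MISS (open row2); precharges=2
Acc 5: bank1 row3 -> MISS (open row3); precharges=3
Acc 6: bank2 row4 -> MISS (open row4); precharges=3
Acc 7: bank1 row3 -> HIT
Acc 8: bank1 row1 -> MISS (open row1); precharges=4
Acc 9: bank2 row1 -> MISS (open row1); precharges=5
Acc 10: bank1 row4 -> MISS (open row4); precharges=6
Acc 11: bank2 row4 -> MISS (open row4); precharges=7
Acc 12: bank1 row3 -> MISS (open row3); precharges=8

Answer: M M M M M M H M M M M M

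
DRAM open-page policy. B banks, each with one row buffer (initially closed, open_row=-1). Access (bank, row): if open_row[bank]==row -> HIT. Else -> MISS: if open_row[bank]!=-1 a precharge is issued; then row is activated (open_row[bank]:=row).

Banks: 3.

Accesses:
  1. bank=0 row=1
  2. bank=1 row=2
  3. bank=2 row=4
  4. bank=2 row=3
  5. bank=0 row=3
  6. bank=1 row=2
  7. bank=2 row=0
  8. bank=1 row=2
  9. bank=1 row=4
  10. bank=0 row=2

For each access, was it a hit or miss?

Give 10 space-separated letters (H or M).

Acc 1: bank0 row1 -> MISS (open row1); precharges=0
Acc 2: bank1 row2 -> MISS (open row2); precharges=0
Acc 3: bank2 row4 -> MISS (open row4); precharges=0
Acc 4: bank2 row3 -> MISS (open row3); precharges=1
Acc 5: bank0 row3 -> MISS (open row3); precharges=2
Acc 6: bank1 row2 -> HIT
Acc 7: bank2 row0 -> MISS (open row0); precharges=3
Acc 8: bank1 row2 -> HIT
Acc 9: bank1 row4 -> MISS (open row4); precharges=4
Acc 10: bank0 row2 -> MISS (open row2); precharges=5

Answer: M M M M M H M H M M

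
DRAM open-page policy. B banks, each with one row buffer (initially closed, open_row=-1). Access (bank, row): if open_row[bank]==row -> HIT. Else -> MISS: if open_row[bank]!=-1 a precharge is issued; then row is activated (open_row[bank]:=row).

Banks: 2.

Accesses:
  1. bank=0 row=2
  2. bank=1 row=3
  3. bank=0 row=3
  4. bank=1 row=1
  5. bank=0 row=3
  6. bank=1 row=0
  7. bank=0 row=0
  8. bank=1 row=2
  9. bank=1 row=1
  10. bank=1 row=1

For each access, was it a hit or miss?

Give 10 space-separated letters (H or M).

Acc 1: bank0 row2 -> MISS (open row2); precharges=0
Acc 2: bank1 row3 -> MISS (open row3); precharges=0
Acc 3: bank0 row3 -> MISS (open row3); precharges=1
Acc 4: bank1 row1 -> MISS (open row1); precharges=2
Acc 5: bank0 row3 -> HIT
Acc 6: bank1 row0 -> MISS (open row0); precharges=3
Acc 7: bank0 row0 -> MISS (open row0); precharges=4
Acc 8: bank1 row2 -> MISS (open row2); precharges=5
Acc 9: bank1 row1 -> MISS (open row1); precharges=6
Acc 10: bank1 row1 -> HIT

Answer: M M M M H M M M M H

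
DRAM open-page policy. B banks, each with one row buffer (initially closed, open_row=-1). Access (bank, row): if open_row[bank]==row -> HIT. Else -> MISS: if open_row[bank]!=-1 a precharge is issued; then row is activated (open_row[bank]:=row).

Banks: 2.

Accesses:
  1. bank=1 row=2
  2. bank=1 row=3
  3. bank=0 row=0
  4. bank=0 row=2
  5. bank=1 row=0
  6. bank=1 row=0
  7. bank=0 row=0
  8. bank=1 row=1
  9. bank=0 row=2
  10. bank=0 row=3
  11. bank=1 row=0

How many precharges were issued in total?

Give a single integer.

Answer: 8

Derivation:
Acc 1: bank1 row2 -> MISS (open row2); precharges=0
Acc 2: bank1 row3 -> MISS (open row3); precharges=1
Acc 3: bank0 row0 -> MISS (open row0); precharges=1
Acc 4: bank0 row2 -> MISS (open row2); precharges=2
Acc 5: bank1 row0 -> MISS (open row0); precharges=3
Acc 6: bank1 row0 -> HIT
Acc 7: bank0 row0 -> MISS (open row0); precharges=4
Acc 8: bank1 row1 -> MISS (open row1); precharges=5
Acc 9: bank0 row2 -> MISS (open row2); precharges=6
Acc 10: bank0 row3 -> MISS (open row3); precharges=7
Acc 11: bank1 row0 -> MISS (open row0); precharges=8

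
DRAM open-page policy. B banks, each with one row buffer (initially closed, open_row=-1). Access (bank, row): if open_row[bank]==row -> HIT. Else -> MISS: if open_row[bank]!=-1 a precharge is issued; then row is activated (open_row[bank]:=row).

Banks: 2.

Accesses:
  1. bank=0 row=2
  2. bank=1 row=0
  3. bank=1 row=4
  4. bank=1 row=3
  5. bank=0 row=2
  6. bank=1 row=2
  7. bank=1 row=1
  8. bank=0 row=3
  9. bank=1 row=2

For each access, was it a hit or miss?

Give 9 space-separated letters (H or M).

Acc 1: bank0 row2 -> MISS (open row2); precharges=0
Acc 2: bank1 row0 -> MISS (open row0); precharges=0
Acc 3: bank1 row4 -> MISS (open row4); precharges=1
Acc 4: bank1 row3 -> MISS (open row3); precharges=2
Acc 5: bank0 row2 -> HIT
Acc 6: bank1 row2 -> MISS (open row2); precharges=3
Acc 7: bank1 row1 -> MISS (open row1); precharges=4
Acc 8: bank0 row3 -> MISS (open row3); precharges=5
Acc 9: bank1 row2 -> MISS (open row2); precharges=6

Answer: M M M M H M M M M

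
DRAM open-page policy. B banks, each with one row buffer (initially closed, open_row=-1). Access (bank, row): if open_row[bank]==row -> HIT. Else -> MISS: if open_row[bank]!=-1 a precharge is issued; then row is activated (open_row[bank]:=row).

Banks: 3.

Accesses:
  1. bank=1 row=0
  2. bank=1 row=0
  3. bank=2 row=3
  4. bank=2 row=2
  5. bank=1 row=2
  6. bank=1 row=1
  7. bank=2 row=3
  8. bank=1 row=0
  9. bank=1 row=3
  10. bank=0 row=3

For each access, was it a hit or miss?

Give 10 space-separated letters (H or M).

Answer: M H M M M M M M M M

Derivation:
Acc 1: bank1 row0 -> MISS (open row0); precharges=0
Acc 2: bank1 row0 -> HIT
Acc 3: bank2 row3 -> MISS (open row3); precharges=0
Acc 4: bank2 row2 -> MISS (open row2); precharges=1
Acc 5: bank1 row2 -> MISS (open row2); precharges=2
Acc 6: bank1 row1 -> MISS (open row1); precharges=3
Acc 7: bank2 row3 -> MISS (open row3); precharges=4
Acc 8: bank1 row0 -> MISS (open row0); precharges=5
Acc 9: bank1 row3 -> MISS (open row3); precharges=6
Acc 10: bank0 row3 -> MISS (open row3); precharges=6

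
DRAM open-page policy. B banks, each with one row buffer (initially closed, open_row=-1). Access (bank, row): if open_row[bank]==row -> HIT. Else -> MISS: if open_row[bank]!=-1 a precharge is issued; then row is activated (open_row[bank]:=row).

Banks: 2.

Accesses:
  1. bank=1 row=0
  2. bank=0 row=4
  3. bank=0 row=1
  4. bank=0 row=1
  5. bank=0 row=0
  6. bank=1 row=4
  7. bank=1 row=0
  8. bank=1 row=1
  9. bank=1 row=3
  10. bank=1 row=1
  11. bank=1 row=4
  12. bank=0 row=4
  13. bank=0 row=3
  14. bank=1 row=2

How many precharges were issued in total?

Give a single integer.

Answer: 11

Derivation:
Acc 1: bank1 row0 -> MISS (open row0); precharges=0
Acc 2: bank0 row4 -> MISS (open row4); precharges=0
Acc 3: bank0 row1 -> MISS (open row1); precharges=1
Acc 4: bank0 row1 -> HIT
Acc 5: bank0 row0 -> MISS (open row0); precharges=2
Acc 6: bank1 row4 -> MISS (open row4); precharges=3
Acc 7: bank1 row0 -> MISS (open row0); precharges=4
Acc 8: bank1 row1 -> MISS (open row1); precharges=5
Acc 9: bank1 row3 -> MISS (open row3); precharges=6
Acc 10: bank1 row1 -> MISS (open row1); precharges=7
Acc 11: bank1 row4 -> MISS (open row4); precharges=8
Acc 12: bank0 row4 -> MISS (open row4); precharges=9
Acc 13: bank0 row3 -> MISS (open row3); precharges=10
Acc 14: bank1 row2 -> MISS (open row2); precharges=11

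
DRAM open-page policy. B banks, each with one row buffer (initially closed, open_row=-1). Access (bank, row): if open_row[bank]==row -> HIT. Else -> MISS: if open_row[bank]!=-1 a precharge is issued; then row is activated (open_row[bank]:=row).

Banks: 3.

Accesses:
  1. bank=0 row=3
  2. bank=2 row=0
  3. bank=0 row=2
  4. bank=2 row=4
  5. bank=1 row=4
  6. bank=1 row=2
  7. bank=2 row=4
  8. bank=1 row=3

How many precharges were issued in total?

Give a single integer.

Acc 1: bank0 row3 -> MISS (open row3); precharges=0
Acc 2: bank2 row0 -> MISS (open row0); precharges=0
Acc 3: bank0 row2 -> MISS (open row2); precharges=1
Acc 4: bank2 row4 -> MISS (open row4); precharges=2
Acc 5: bank1 row4 -> MISS (open row4); precharges=2
Acc 6: bank1 row2 -> MISS (open row2); precharges=3
Acc 7: bank2 row4 -> HIT
Acc 8: bank1 row3 -> MISS (open row3); precharges=4

Answer: 4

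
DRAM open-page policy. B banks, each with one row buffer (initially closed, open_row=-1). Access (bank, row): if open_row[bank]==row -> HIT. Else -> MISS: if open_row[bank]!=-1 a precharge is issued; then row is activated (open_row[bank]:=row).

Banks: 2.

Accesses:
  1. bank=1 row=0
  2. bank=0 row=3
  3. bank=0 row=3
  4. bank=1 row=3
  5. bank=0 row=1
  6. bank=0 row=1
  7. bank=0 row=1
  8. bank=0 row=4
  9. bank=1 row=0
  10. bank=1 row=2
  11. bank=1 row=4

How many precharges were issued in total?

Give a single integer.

Answer: 6

Derivation:
Acc 1: bank1 row0 -> MISS (open row0); precharges=0
Acc 2: bank0 row3 -> MISS (open row3); precharges=0
Acc 3: bank0 row3 -> HIT
Acc 4: bank1 row3 -> MISS (open row3); precharges=1
Acc 5: bank0 row1 -> MISS (open row1); precharges=2
Acc 6: bank0 row1 -> HIT
Acc 7: bank0 row1 -> HIT
Acc 8: bank0 row4 -> MISS (open row4); precharges=3
Acc 9: bank1 row0 -> MISS (open row0); precharges=4
Acc 10: bank1 row2 -> MISS (open row2); precharges=5
Acc 11: bank1 row4 -> MISS (open row4); precharges=6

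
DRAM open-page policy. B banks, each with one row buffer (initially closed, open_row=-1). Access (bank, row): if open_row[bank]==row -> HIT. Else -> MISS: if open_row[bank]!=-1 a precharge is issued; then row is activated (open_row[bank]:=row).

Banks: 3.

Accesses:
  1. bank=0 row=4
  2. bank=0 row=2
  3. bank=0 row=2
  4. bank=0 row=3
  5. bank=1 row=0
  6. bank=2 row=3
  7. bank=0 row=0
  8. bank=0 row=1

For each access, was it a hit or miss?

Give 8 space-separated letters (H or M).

Acc 1: bank0 row4 -> MISS (open row4); precharges=0
Acc 2: bank0 row2 -> MISS (open row2); precharges=1
Acc 3: bank0 row2 -> HIT
Acc 4: bank0 row3 -> MISS (open row3); precharges=2
Acc 5: bank1 row0 -> MISS (open row0); precharges=2
Acc 6: bank2 row3 -> MISS (open row3); precharges=2
Acc 7: bank0 row0 -> MISS (open row0); precharges=3
Acc 8: bank0 row1 -> MISS (open row1); precharges=4

Answer: M M H M M M M M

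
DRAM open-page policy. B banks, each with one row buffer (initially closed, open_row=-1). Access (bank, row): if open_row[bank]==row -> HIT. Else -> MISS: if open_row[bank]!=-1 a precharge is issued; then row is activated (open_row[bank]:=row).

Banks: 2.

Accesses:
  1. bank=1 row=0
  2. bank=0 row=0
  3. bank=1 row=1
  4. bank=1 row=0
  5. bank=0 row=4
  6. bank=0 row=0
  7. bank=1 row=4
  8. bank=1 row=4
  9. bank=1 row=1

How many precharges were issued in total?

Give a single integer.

Answer: 6

Derivation:
Acc 1: bank1 row0 -> MISS (open row0); precharges=0
Acc 2: bank0 row0 -> MISS (open row0); precharges=0
Acc 3: bank1 row1 -> MISS (open row1); precharges=1
Acc 4: bank1 row0 -> MISS (open row0); precharges=2
Acc 5: bank0 row4 -> MISS (open row4); precharges=3
Acc 6: bank0 row0 -> MISS (open row0); precharges=4
Acc 7: bank1 row4 -> MISS (open row4); precharges=5
Acc 8: bank1 row4 -> HIT
Acc 9: bank1 row1 -> MISS (open row1); precharges=6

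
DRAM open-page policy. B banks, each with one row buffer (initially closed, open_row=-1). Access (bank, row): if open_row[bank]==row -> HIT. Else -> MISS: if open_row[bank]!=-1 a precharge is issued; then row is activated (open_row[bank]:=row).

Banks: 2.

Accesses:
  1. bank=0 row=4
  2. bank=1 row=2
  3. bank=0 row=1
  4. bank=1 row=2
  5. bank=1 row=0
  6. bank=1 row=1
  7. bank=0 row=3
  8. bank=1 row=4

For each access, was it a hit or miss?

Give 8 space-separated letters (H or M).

Answer: M M M H M M M M

Derivation:
Acc 1: bank0 row4 -> MISS (open row4); precharges=0
Acc 2: bank1 row2 -> MISS (open row2); precharges=0
Acc 3: bank0 row1 -> MISS (open row1); precharges=1
Acc 4: bank1 row2 -> HIT
Acc 5: bank1 row0 -> MISS (open row0); precharges=2
Acc 6: bank1 row1 -> MISS (open row1); precharges=3
Acc 7: bank0 row3 -> MISS (open row3); precharges=4
Acc 8: bank1 row4 -> MISS (open row4); precharges=5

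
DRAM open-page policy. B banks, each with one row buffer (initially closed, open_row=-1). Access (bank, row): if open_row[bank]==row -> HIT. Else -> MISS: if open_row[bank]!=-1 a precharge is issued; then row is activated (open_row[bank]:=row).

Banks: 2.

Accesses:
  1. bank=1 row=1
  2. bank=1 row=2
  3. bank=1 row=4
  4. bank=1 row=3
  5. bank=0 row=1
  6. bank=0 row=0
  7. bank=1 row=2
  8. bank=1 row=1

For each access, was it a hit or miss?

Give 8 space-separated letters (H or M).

Acc 1: bank1 row1 -> MISS (open row1); precharges=0
Acc 2: bank1 row2 -> MISS (open row2); precharges=1
Acc 3: bank1 row4 -> MISS (open row4); precharges=2
Acc 4: bank1 row3 -> MISS (open row3); precharges=3
Acc 5: bank0 row1 -> MISS (open row1); precharges=3
Acc 6: bank0 row0 -> MISS (open row0); precharges=4
Acc 7: bank1 row2 -> MISS (open row2); precharges=5
Acc 8: bank1 row1 -> MISS (open row1); precharges=6

Answer: M M M M M M M M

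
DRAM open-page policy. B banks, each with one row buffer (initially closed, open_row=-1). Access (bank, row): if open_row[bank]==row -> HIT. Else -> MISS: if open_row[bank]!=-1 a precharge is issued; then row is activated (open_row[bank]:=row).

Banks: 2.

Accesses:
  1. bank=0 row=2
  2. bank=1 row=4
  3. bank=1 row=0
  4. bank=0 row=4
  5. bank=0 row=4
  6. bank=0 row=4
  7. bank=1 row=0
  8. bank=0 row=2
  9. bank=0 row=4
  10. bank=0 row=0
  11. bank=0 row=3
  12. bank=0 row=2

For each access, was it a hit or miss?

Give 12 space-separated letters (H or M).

Acc 1: bank0 row2 -> MISS (open row2); precharges=0
Acc 2: bank1 row4 -> MISS (open row4); precharges=0
Acc 3: bank1 row0 -> MISS (open row0); precharges=1
Acc 4: bank0 row4 -> MISS (open row4); precharges=2
Acc 5: bank0 row4 -> HIT
Acc 6: bank0 row4 -> HIT
Acc 7: bank1 row0 -> HIT
Acc 8: bank0 row2 -> MISS (open row2); precharges=3
Acc 9: bank0 row4 -> MISS (open row4); precharges=4
Acc 10: bank0 row0 -> MISS (open row0); precharges=5
Acc 11: bank0 row3 -> MISS (open row3); precharges=6
Acc 12: bank0 row2 -> MISS (open row2); precharges=7

Answer: M M M M H H H M M M M M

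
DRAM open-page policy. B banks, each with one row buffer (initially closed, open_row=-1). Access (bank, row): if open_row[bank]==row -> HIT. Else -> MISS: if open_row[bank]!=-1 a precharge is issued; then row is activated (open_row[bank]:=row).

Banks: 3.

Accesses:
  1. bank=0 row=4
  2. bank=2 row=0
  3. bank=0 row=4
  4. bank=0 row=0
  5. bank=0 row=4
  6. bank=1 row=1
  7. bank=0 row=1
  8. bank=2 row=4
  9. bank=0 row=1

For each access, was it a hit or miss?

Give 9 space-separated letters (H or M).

Acc 1: bank0 row4 -> MISS (open row4); precharges=0
Acc 2: bank2 row0 -> MISS (open row0); precharges=0
Acc 3: bank0 row4 -> HIT
Acc 4: bank0 row0 -> MISS (open row0); precharges=1
Acc 5: bank0 row4 -> MISS (open row4); precharges=2
Acc 6: bank1 row1 -> MISS (open row1); precharges=2
Acc 7: bank0 row1 -> MISS (open row1); precharges=3
Acc 8: bank2 row4 -> MISS (open row4); precharges=4
Acc 9: bank0 row1 -> HIT

Answer: M M H M M M M M H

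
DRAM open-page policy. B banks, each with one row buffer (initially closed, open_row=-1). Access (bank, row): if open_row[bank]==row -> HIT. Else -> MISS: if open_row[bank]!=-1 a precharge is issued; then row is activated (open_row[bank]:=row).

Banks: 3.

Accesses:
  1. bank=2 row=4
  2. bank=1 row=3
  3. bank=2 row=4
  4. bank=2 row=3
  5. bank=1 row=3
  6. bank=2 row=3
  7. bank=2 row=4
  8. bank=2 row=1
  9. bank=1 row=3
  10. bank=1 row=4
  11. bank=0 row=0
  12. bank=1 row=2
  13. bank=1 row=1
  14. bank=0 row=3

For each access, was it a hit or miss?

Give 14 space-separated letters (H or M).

Acc 1: bank2 row4 -> MISS (open row4); precharges=0
Acc 2: bank1 row3 -> MISS (open row3); precharges=0
Acc 3: bank2 row4 -> HIT
Acc 4: bank2 row3 -> MISS (open row3); precharges=1
Acc 5: bank1 row3 -> HIT
Acc 6: bank2 row3 -> HIT
Acc 7: bank2 row4 -> MISS (open row4); precharges=2
Acc 8: bank2 row1 -> MISS (open row1); precharges=3
Acc 9: bank1 row3 -> HIT
Acc 10: bank1 row4 -> MISS (open row4); precharges=4
Acc 11: bank0 row0 -> MISS (open row0); precharges=4
Acc 12: bank1 row2 -> MISS (open row2); precharges=5
Acc 13: bank1 row1 -> MISS (open row1); precharges=6
Acc 14: bank0 row3 -> MISS (open row3); precharges=7

Answer: M M H M H H M M H M M M M M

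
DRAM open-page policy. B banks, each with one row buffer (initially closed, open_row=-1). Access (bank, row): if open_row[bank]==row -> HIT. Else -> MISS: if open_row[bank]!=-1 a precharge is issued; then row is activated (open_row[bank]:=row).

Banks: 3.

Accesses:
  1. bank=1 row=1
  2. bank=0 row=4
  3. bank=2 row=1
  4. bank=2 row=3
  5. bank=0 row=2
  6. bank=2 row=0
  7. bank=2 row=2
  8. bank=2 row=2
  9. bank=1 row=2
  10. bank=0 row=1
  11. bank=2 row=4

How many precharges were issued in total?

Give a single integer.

Answer: 7

Derivation:
Acc 1: bank1 row1 -> MISS (open row1); precharges=0
Acc 2: bank0 row4 -> MISS (open row4); precharges=0
Acc 3: bank2 row1 -> MISS (open row1); precharges=0
Acc 4: bank2 row3 -> MISS (open row3); precharges=1
Acc 5: bank0 row2 -> MISS (open row2); precharges=2
Acc 6: bank2 row0 -> MISS (open row0); precharges=3
Acc 7: bank2 row2 -> MISS (open row2); precharges=4
Acc 8: bank2 row2 -> HIT
Acc 9: bank1 row2 -> MISS (open row2); precharges=5
Acc 10: bank0 row1 -> MISS (open row1); precharges=6
Acc 11: bank2 row4 -> MISS (open row4); precharges=7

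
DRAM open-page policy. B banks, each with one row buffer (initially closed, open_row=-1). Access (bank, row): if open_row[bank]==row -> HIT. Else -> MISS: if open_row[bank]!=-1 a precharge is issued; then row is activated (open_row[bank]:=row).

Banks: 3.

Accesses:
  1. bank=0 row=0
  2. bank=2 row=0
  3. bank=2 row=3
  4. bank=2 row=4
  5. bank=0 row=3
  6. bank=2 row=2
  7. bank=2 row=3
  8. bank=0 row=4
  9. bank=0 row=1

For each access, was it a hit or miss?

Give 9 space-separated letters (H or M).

Answer: M M M M M M M M M

Derivation:
Acc 1: bank0 row0 -> MISS (open row0); precharges=0
Acc 2: bank2 row0 -> MISS (open row0); precharges=0
Acc 3: bank2 row3 -> MISS (open row3); precharges=1
Acc 4: bank2 row4 -> MISS (open row4); precharges=2
Acc 5: bank0 row3 -> MISS (open row3); precharges=3
Acc 6: bank2 row2 -> MISS (open row2); precharges=4
Acc 7: bank2 row3 -> MISS (open row3); precharges=5
Acc 8: bank0 row4 -> MISS (open row4); precharges=6
Acc 9: bank0 row1 -> MISS (open row1); precharges=7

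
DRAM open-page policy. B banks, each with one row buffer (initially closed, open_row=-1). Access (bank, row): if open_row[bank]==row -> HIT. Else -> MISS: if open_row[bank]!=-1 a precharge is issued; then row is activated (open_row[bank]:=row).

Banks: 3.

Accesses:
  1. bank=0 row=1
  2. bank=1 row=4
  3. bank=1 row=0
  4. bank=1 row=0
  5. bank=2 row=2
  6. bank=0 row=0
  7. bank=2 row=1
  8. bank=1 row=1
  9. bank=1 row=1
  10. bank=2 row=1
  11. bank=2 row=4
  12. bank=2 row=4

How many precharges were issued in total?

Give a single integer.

Answer: 5

Derivation:
Acc 1: bank0 row1 -> MISS (open row1); precharges=0
Acc 2: bank1 row4 -> MISS (open row4); precharges=0
Acc 3: bank1 row0 -> MISS (open row0); precharges=1
Acc 4: bank1 row0 -> HIT
Acc 5: bank2 row2 -> MISS (open row2); precharges=1
Acc 6: bank0 row0 -> MISS (open row0); precharges=2
Acc 7: bank2 row1 -> MISS (open row1); precharges=3
Acc 8: bank1 row1 -> MISS (open row1); precharges=4
Acc 9: bank1 row1 -> HIT
Acc 10: bank2 row1 -> HIT
Acc 11: bank2 row4 -> MISS (open row4); precharges=5
Acc 12: bank2 row4 -> HIT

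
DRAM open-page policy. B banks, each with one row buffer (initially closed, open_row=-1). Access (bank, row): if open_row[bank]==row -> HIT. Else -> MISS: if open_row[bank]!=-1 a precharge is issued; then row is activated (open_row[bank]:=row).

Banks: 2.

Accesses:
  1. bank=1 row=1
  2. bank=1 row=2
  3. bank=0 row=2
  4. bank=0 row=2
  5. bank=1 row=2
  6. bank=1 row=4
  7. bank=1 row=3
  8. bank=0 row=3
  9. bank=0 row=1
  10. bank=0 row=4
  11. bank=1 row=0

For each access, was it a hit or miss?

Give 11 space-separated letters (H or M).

Acc 1: bank1 row1 -> MISS (open row1); precharges=0
Acc 2: bank1 row2 -> MISS (open row2); precharges=1
Acc 3: bank0 row2 -> MISS (open row2); precharges=1
Acc 4: bank0 row2 -> HIT
Acc 5: bank1 row2 -> HIT
Acc 6: bank1 row4 -> MISS (open row4); precharges=2
Acc 7: bank1 row3 -> MISS (open row3); precharges=3
Acc 8: bank0 row3 -> MISS (open row3); precharges=4
Acc 9: bank0 row1 -> MISS (open row1); precharges=5
Acc 10: bank0 row4 -> MISS (open row4); precharges=6
Acc 11: bank1 row0 -> MISS (open row0); precharges=7

Answer: M M M H H M M M M M M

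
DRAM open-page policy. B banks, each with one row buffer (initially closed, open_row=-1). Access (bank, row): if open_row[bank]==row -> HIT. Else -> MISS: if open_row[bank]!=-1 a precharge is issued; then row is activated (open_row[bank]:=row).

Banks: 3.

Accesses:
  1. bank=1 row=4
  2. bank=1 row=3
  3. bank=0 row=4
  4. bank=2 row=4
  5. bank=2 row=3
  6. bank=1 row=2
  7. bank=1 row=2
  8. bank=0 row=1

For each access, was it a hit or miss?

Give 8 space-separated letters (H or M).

Acc 1: bank1 row4 -> MISS (open row4); precharges=0
Acc 2: bank1 row3 -> MISS (open row3); precharges=1
Acc 3: bank0 row4 -> MISS (open row4); precharges=1
Acc 4: bank2 row4 -> MISS (open row4); precharges=1
Acc 5: bank2 row3 -> MISS (open row3); precharges=2
Acc 6: bank1 row2 -> MISS (open row2); precharges=3
Acc 7: bank1 row2 -> HIT
Acc 8: bank0 row1 -> MISS (open row1); precharges=4

Answer: M M M M M M H M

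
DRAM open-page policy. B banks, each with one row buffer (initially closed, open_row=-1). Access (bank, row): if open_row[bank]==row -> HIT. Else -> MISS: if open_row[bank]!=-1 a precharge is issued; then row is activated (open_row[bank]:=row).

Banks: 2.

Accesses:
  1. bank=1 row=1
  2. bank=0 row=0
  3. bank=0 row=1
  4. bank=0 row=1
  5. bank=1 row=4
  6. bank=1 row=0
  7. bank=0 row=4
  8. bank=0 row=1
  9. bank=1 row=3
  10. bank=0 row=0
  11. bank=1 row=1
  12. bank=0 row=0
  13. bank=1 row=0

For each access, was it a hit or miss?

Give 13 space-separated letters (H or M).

Acc 1: bank1 row1 -> MISS (open row1); precharges=0
Acc 2: bank0 row0 -> MISS (open row0); precharges=0
Acc 3: bank0 row1 -> MISS (open row1); precharges=1
Acc 4: bank0 row1 -> HIT
Acc 5: bank1 row4 -> MISS (open row4); precharges=2
Acc 6: bank1 row0 -> MISS (open row0); precharges=3
Acc 7: bank0 row4 -> MISS (open row4); precharges=4
Acc 8: bank0 row1 -> MISS (open row1); precharges=5
Acc 9: bank1 row3 -> MISS (open row3); precharges=6
Acc 10: bank0 row0 -> MISS (open row0); precharges=7
Acc 11: bank1 row1 -> MISS (open row1); precharges=8
Acc 12: bank0 row0 -> HIT
Acc 13: bank1 row0 -> MISS (open row0); precharges=9

Answer: M M M H M M M M M M M H M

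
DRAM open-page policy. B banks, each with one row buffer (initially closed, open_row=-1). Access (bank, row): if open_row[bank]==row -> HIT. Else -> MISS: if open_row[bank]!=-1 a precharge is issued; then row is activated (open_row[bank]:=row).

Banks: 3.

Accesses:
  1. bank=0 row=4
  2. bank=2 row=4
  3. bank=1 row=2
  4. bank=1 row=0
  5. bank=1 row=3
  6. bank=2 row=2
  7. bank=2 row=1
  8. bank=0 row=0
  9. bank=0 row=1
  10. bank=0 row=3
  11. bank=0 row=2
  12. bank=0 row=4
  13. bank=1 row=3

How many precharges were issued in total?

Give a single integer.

Acc 1: bank0 row4 -> MISS (open row4); precharges=0
Acc 2: bank2 row4 -> MISS (open row4); precharges=0
Acc 3: bank1 row2 -> MISS (open row2); precharges=0
Acc 4: bank1 row0 -> MISS (open row0); precharges=1
Acc 5: bank1 row3 -> MISS (open row3); precharges=2
Acc 6: bank2 row2 -> MISS (open row2); precharges=3
Acc 7: bank2 row1 -> MISS (open row1); precharges=4
Acc 8: bank0 row0 -> MISS (open row0); precharges=5
Acc 9: bank0 row1 -> MISS (open row1); precharges=6
Acc 10: bank0 row3 -> MISS (open row3); precharges=7
Acc 11: bank0 row2 -> MISS (open row2); precharges=8
Acc 12: bank0 row4 -> MISS (open row4); precharges=9
Acc 13: bank1 row3 -> HIT

Answer: 9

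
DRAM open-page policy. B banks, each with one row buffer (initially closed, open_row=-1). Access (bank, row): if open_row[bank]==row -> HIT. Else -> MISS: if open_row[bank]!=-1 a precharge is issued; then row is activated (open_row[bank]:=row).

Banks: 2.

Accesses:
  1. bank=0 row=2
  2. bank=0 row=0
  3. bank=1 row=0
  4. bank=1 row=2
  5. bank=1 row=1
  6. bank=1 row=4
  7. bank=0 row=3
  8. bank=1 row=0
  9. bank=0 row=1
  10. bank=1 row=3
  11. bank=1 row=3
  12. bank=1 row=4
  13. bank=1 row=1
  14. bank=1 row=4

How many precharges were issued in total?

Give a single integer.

Acc 1: bank0 row2 -> MISS (open row2); precharges=0
Acc 2: bank0 row0 -> MISS (open row0); precharges=1
Acc 3: bank1 row0 -> MISS (open row0); precharges=1
Acc 4: bank1 row2 -> MISS (open row2); precharges=2
Acc 5: bank1 row1 -> MISS (open row1); precharges=3
Acc 6: bank1 row4 -> MISS (open row4); precharges=4
Acc 7: bank0 row3 -> MISS (open row3); precharges=5
Acc 8: bank1 row0 -> MISS (open row0); precharges=6
Acc 9: bank0 row1 -> MISS (open row1); precharges=7
Acc 10: bank1 row3 -> MISS (open row3); precharges=8
Acc 11: bank1 row3 -> HIT
Acc 12: bank1 row4 -> MISS (open row4); precharges=9
Acc 13: bank1 row1 -> MISS (open row1); precharges=10
Acc 14: bank1 row4 -> MISS (open row4); precharges=11

Answer: 11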